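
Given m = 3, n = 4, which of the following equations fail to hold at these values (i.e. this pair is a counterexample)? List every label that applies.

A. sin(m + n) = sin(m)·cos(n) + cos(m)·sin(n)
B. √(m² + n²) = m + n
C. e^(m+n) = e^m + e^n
B, C

Evaluating each claim at the given values:
A. LHS = sin(7) ≈ 0.657, RHS = sin(3)·cos(4) + sin(4)·cos(3) ≈ 0.657 → holds here (LHS = RHS)
B. LHS = 5, RHS = 7 → fails here (LHS ≠ RHS)
C. LHS = e^7 ≈ 1097, RHS = e^3 + e^4 ≈ 74.68 → fails here (LHS ≠ RHS)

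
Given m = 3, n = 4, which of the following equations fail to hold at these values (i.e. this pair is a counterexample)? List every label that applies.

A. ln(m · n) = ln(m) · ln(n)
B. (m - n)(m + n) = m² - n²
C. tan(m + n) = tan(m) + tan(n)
A, C

Evaluating each claim at the given values:
A. LHS = ln(12) ≈ 2.485, RHS = ln(3)·ln(4) ≈ 1.523 → fails here (LHS ≠ RHS)
B. LHS = -7, RHS = -7 → holds here (LHS = RHS)
C. LHS = tan(7) ≈ 0.8714, RHS = tan(3) + tan(4) ≈ 1.015 → fails here (LHS ≠ RHS)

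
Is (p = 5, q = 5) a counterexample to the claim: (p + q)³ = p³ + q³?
Substituting p = 5, q = 5:
LHS = (5 + 5)³ = 1000
RHS = 5³ + 5³ = 250

Since LHS ≠ RHS, this pair disproves the claim.

Answer: Yes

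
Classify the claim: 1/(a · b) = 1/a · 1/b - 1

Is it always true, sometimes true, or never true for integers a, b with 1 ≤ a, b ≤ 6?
The claim fails for every pair in the range. For instance at (a, b) = (6, 1): LHS = 1/6, RHS = -5/6.

Answer: Never true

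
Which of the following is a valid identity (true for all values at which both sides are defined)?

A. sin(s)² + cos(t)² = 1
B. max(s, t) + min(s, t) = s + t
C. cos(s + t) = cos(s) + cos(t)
B

A: fails at (2, 4) — LHS = cos(4)² + sin(2)² ≈ 1.254, RHS = 1.
B: holds — e.g. at (2, 3), both sides equal 5.
C: fails at (2, 5) — LHS = cos(7) ≈ 0.7539, RHS = cos(2) + cos(5) ≈ -0.1325.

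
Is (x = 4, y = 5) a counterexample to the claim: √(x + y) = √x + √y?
Substituting x = 4, y = 5:
LHS = √(4 + 5) = 3
RHS = √4 + √5 = 2 + √(5) ≈ 4.236

Since LHS ≠ RHS, this pair disproves the claim.

Answer: Yes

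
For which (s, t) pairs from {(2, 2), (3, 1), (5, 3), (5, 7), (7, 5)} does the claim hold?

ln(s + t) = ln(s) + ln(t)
(2, 2)

Testing each pair:
(2, 2): LHS = ln(4) ≈ 1.386, RHS = 2·ln(2) ≈ 1.386 → holds
(3, 1): LHS = ln(4) ≈ 1.386, RHS = ln(3) ≈ 1.099 → fails
(5, 3): LHS = ln(8) ≈ 2.079, RHS = ln(3) + ln(5) ≈ 2.708 → fails
(5, 7): LHS = ln(12) ≈ 2.485, RHS = ln(5) + ln(7) ≈ 3.555 → fails
(7, 5): LHS = ln(12) ≈ 2.485, RHS = ln(5) + ln(7) ≈ 3.555 → fails

1 of 5 pairs satisfies the claim.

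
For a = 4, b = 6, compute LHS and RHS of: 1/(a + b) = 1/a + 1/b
LHS = 1/(4 + 6) = 1/10
RHS = 1/4 + 1/6 = 5/12

LHS ≠ RHS, so the equation does not hold here.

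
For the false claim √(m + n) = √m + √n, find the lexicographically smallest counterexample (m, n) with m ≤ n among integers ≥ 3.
Substituting (3, 3) into the claim:
LHS = √(3 + 3) = √(6) ≈ 2.449
RHS = √3 + √3 = 2·√(3) ≈ 3.464

Since LHS ≠ RHS, this pair disproves the claim, and no lexicographically smaller pair (m ≤ n, integers ≥ 3) does.

For instance (10, 10) is also a counterexample (LHS = 2·√(5) ≈ 4.472, RHS = 2·√(10) ≈ 6.325), but it's lexicographically larger.

Answer: (m, n) = (3, 3)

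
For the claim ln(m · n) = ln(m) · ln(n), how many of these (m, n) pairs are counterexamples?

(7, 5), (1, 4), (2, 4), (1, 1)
3

Testing each pair:
(7, 5): LHS = ln(35) ≈ 3.555, RHS = ln(5)·ln(7) ≈ 3.132 → counterexample
(1, 4): LHS = ln(4) ≈ 1.386, RHS = 0 → counterexample
(2, 4): LHS = ln(8) ≈ 2.079, RHS = ln(2)·ln(4) ≈ 0.9609 → counterexample
(1, 1): LHS = 0, RHS = 0 → satisfies claim

That makes 3 counterexamples.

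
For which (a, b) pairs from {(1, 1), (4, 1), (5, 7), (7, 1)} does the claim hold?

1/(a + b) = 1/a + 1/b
None

Testing each pair:
(1, 1): LHS = 1/2, RHS = 2 → fails
(4, 1): LHS = 1/5, RHS = 5/4 → fails
(5, 7): LHS = 1/12, RHS = 12/35 → fails
(7, 1): LHS = 1/8, RHS = 8/7 → fails

No pair satisfies the claim.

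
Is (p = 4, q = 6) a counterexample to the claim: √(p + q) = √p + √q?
Yes

Substituting p = 4, q = 6:
LHS = √(4 + 6) = √(10) ≈ 3.162
RHS = √4 + √6 = 2 + √(6) ≈ 4.449

Since LHS ≠ RHS, this pair disproves the claim.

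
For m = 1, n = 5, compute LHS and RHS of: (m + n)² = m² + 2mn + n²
LHS = (1 + 5)² = 36
RHS = 1² + 2·1·5 + 5² = 36

LHS = RHS: the two sides agree.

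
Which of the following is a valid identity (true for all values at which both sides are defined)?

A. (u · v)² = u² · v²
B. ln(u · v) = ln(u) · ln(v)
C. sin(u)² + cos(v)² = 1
A

A: holds — e.g. at (1, 5), both sides equal 25.
B: fails at (1, 4) — LHS = ln(4) ≈ 1.386, RHS = 0.
C: fails at (3, 5) — LHS = sin(3)² + cos(5)² ≈ 0.1004, RHS = 1.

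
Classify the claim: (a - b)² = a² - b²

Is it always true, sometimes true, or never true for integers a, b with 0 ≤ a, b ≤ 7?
It holds at (a, b) = (7, 0) (both sides equal 49), but fails at (a, b) = (5, 4) (LHS = 1, RHS = 9).

Answer: Sometimes true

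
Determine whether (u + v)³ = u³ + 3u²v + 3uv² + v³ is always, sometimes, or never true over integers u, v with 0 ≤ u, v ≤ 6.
The identity holds for every pair in the range. For instance at (u, v) = (3, 1): both sides equal 64.

Answer: Always true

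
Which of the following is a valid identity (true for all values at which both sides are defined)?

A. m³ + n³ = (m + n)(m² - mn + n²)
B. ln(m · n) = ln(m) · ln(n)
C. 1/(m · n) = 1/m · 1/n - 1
A

A: holds — e.g. at (2, 2), both sides equal 16.
B: fails at (3, 7) — LHS = ln(21) ≈ 3.045, RHS = ln(3)·ln(7) ≈ 2.138.
C: fails at (3, 4) — LHS = 1/12, RHS = -11/12.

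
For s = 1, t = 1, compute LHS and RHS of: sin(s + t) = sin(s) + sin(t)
LHS = sin(1 + 1) = sin(2) ≈ 0.9093
RHS = sin(1) + sin(1) = 2·sin(1) ≈ 1.683

LHS ≠ RHS (they differ by about 0.7736), so the equation does not hold here.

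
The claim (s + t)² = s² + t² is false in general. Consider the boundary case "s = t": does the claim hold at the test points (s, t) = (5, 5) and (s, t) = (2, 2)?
At (5, 5): LHS = 100 ≠ RHS = 50
At (2, 2): LHS = 16 ≠ RHS = 8

Answer: No, fails at both test points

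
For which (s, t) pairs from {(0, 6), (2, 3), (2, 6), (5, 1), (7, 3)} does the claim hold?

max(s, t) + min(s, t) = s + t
All pairs

Testing each pair:
(0, 6): LHS = 6, RHS = 6 → holds
(2, 3): LHS = 5, RHS = 5 → holds
(2, 6): LHS = 8, RHS = 8 → holds
(5, 1): LHS = 6, RHS = 6 → holds
(7, 3): LHS = 10, RHS = 10 → holds

Every pair satisfies the claim.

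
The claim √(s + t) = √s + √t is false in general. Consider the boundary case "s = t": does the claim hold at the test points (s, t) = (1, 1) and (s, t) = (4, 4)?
No, fails at both test points

At (1, 1): LHS = √(2) ≈ 1.414 ≠ RHS = 2
At (4, 4): LHS = 2·√(2) ≈ 2.828 ≠ RHS = 4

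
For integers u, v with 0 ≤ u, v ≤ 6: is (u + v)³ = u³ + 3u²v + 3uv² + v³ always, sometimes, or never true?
The identity holds for every pair in the range. For instance at (u, v) = (6, 3): both sides equal 729.

Answer: Always true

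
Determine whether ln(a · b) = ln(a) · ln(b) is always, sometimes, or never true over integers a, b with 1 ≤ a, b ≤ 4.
It holds at (a, b) = (1, 1) (both sides equal 0), but fails at (a, b) = (4, 3) (LHS = ln(12) ≈ 2.485, RHS = ln(3)·ln(4) ≈ 1.523).

Answer: Sometimes true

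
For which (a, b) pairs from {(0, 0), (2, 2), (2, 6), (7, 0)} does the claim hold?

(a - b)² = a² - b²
(0, 0), (2, 2), (7, 0)

Testing each pair:
(0, 0): LHS = 0, RHS = 0 → holds
(2, 2): LHS = 0, RHS = 0 → holds
(2, 6): LHS = 16, RHS = -32 → fails
(7, 0): LHS = 49, RHS = 49 → holds

3 of 4 pairs satisfy the claim.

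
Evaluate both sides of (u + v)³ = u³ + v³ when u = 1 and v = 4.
LHS = (1 + 4)³ = 125
RHS = 1³ + 4³ = 65

LHS ≠ RHS, so the equation does not hold here.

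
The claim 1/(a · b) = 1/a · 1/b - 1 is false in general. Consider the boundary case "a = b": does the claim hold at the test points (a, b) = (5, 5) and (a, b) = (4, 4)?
No, fails at both test points

At (5, 5): LHS = 1/25 ≠ RHS = -24/25
At (4, 4): LHS = 1/16 ≠ RHS = -15/16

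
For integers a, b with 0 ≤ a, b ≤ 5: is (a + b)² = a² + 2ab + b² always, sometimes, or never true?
Always true

The identity holds for every pair in the range. For instance at (a, b) = (0, 4): both sides equal 16.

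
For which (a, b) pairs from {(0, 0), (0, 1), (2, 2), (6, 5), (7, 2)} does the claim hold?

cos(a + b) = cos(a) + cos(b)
Testing each pair:
(0, 0): LHS = 1, RHS = 2 → fails
(0, 1): LHS = cos(1) ≈ 0.5403, RHS = cos(1) + 1 ≈ 1.54 → fails
(2, 2): LHS = cos(4) ≈ -0.6536, RHS = 2·cos(2) ≈ -0.8323 → fails
(6, 5): LHS = cos(11) ≈ 0.004426, RHS = cos(5) + cos(6) ≈ 1.244 → fails
(7, 2): LHS = cos(9) ≈ -0.9111, RHS = cos(2) + cos(7) ≈ 0.3378 → fails

No pair satisfies the claim.

Answer: None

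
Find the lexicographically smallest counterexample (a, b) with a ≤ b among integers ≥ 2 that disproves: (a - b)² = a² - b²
(a, b) = (2, 3)

At (2, 2): both sides equal 0, so it holds there.

Substituting (2, 3) into the claim:
LHS = (2 - 3)² = 1
RHS = 2² - 3² = -5

Since LHS ≠ RHS, this pair disproves the claim, and no lexicographically smaller pair (a ≤ b, integers ≥ 2) does.

For instance (3, 4) is also a counterexample (LHS = 1, RHS = -7), but it's lexicographically larger.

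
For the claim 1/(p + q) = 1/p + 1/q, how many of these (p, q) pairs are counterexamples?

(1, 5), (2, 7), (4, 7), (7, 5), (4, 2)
Testing each pair:
(1, 5): LHS = 1/6, RHS = 6/5 → counterexample
(2, 7): LHS = 1/9, RHS = 9/14 → counterexample
(4, 7): LHS = 1/11, RHS = 11/28 → counterexample
(7, 5): LHS = 1/12, RHS = 12/35 → counterexample
(4, 2): LHS = 1/6, RHS = 3/4 → counterexample

That makes 5 counterexamples.

Answer: 5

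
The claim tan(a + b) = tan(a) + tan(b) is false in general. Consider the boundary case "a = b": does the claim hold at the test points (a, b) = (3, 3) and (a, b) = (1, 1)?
No, fails at both test points

At (3, 3): LHS = tan(6) ≈ -0.291 ≠ RHS = 2·tan(3) ≈ -0.2851
At (1, 1): LHS = tan(2) ≈ -2.185 ≠ RHS = 2·tan(1) ≈ 3.115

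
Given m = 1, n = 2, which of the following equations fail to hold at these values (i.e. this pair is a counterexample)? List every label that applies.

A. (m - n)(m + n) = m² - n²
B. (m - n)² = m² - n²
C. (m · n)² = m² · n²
B

Evaluating each claim at the given values:
A. LHS = -3, RHS = -3 → holds here (LHS = RHS)
B. LHS = 1, RHS = -3 → fails here (LHS ≠ RHS)
C. LHS = 4, RHS = 4 → holds here (LHS = RHS)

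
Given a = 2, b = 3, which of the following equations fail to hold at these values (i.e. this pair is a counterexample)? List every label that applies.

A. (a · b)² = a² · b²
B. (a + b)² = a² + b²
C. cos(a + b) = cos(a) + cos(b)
B, C

Evaluating each claim at the given values:
A. LHS = 36, RHS = 36 → holds here (LHS = RHS)
B. LHS = 25, RHS = 13 → fails here (LHS ≠ RHS)
C. LHS = cos(5) ≈ 0.2837, RHS = cos(3) + cos(2) ≈ -1.406 → fails here (LHS ≠ RHS)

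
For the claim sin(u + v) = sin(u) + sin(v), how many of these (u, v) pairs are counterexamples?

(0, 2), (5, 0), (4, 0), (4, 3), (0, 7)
1

Testing each pair:
(0, 2): LHS = sin(2) ≈ 0.9093, RHS = sin(2) ≈ 0.9093 → satisfies claim
(5, 0): LHS = sin(5) ≈ -0.9589, RHS = sin(5) ≈ -0.9589 → satisfies claim
(4, 0): LHS = sin(4) ≈ -0.7568, RHS = sin(4) ≈ -0.7568 → satisfies claim
(4, 3): LHS = sin(7) ≈ 0.657, RHS = sin(4) + sin(3) ≈ -0.6157 → counterexample
(0, 7): LHS = sin(7) ≈ 0.657, RHS = sin(7) ≈ 0.657 → satisfies claim

That makes 1 counterexample.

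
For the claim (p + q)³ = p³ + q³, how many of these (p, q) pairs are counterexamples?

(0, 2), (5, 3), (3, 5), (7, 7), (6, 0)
3

Testing each pair:
(0, 2): LHS = 8, RHS = 8 → satisfies claim
(5, 3): LHS = 512, RHS = 152 → counterexample
(3, 5): LHS = 512, RHS = 152 → counterexample
(7, 7): LHS = 2744, RHS = 686 → counterexample
(6, 0): LHS = 216, RHS = 216 → satisfies claim

That makes 3 counterexamples.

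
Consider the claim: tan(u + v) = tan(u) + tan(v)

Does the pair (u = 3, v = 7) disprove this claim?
Yes

Substituting u = 3, v = 7:
LHS = tan(3 + 7) = tan(10) ≈ 0.6484
RHS = tan(3) + tan(7) ≈ 0.7289

Since LHS ≠ RHS, this pair disproves the claim.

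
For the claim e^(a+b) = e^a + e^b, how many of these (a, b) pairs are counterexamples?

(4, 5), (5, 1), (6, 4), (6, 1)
Testing each pair:
(4, 5): LHS = e^9 ≈ 8103, RHS = e^4 + e^5 ≈ 203 → counterexample
(5, 1): LHS = e^6 ≈ 403.4, RHS = e + e^5 ≈ 151.1 → counterexample
(6, 4): LHS = e^10 ≈ 22026.5, RHS = e^4 + e^6 ≈ 458 → counterexample
(6, 1): LHS = e^7 ≈ 1097, RHS = e + e^6 ≈ 406.1 → counterexample

That makes 4 counterexamples.

Answer: 4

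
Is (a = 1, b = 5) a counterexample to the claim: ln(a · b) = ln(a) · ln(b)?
Yes

Substituting a = 1, b = 5:
LHS = ln(1 · 5) = ln(5) ≈ 1.609
RHS = ln(1) · ln(5) = 0

Since LHS ≠ RHS, this pair disproves the claim.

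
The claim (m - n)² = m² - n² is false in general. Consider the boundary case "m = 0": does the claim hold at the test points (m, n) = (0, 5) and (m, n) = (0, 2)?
At (0, 5): LHS = 25 ≠ RHS = -25
At (0, 2): LHS = 4 ≠ RHS = -4

Answer: No, fails at both test points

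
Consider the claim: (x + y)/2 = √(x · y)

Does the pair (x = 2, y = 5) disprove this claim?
Yes

Substituting x = 2, y = 5:
LHS = (2 + 5)/2 = 7/2
RHS = √(2 · 5) = √(10) ≈ 3.162

Since LHS ≠ RHS, this pair disproves the claim.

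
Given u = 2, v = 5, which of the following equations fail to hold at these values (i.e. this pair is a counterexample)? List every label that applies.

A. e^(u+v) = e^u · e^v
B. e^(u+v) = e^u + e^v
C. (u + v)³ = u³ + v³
Evaluating each claim at the given values:
A. LHS = e^7 ≈ 1097, RHS = e^7 ≈ 1097 → holds here (LHS = RHS)
B. LHS = e^7 ≈ 1097, RHS = e^2 + e^5 ≈ 155.8 → fails here (LHS ≠ RHS)
C. LHS = 343, RHS = 133 → fails here (LHS ≠ RHS)

Answer: B, C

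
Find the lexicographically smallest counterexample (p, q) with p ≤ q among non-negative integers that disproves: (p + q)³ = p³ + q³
At (0, 3): both sides equal 27, so it holds there.
At (0, 4): both sides equal 64, so it holds there.

Substituting (1, 1) into the claim:
LHS = (1 + 1)³ = 8
RHS = 1³ + 1³ = 2

Since LHS ≠ RHS, this pair disproves the claim, and no lexicographically smaller pair (p ≤ q, non-negative integers) does.

For instance (6, 6) is also a counterexample (LHS = 1728, RHS = 432), but it's lexicographically larger.

Answer: (p, q) = (1, 1)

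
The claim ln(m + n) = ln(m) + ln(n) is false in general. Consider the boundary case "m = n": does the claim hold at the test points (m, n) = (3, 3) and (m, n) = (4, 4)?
No, fails at both test points

At (3, 3): LHS = ln(6) ≈ 1.792 ≠ RHS = 2·ln(3) ≈ 2.197
At (4, 4): LHS = ln(8) ≈ 2.079 ≠ RHS = 2·ln(4) ≈ 2.773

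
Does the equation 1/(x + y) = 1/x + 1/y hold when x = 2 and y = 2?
Substituting x = 2, y = 2:

LHS = 1/(2 + 2) = 1/4
RHS = 1/2 + 1/2 = 1

LHS ≠ RHS, so the equation does not hold at this point.

Answer: Fails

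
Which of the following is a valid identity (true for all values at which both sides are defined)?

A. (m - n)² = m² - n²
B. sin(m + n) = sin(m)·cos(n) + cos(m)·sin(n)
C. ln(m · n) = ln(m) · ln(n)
A: fails at (0, 1) — LHS = 1, RHS = -1.
B: holds — e.g. at (4, 4), both sides equal sin(8) ≈ 0.9894.
C: fails at (1, 3) — LHS = ln(3) ≈ 1.099, RHS = 0.

Answer: B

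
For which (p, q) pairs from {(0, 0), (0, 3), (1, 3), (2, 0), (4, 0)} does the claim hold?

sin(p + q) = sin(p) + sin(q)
Testing each pair:
(0, 0): LHS = 0, RHS = 0 → holds
(0, 3): LHS = sin(3) ≈ 0.1411, RHS = sin(3) ≈ 0.1411 → holds
(1, 3): LHS = sin(4) ≈ -0.7568, RHS = sin(3) + sin(1) ≈ 0.9826 → fails
(2, 0): LHS = sin(2) ≈ 0.9093, RHS = sin(2) ≈ 0.9093 → holds
(4, 0): LHS = sin(4) ≈ -0.7568, RHS = sin(4) ≈ -0.7568 → holds

4 of 5 pairs satisfy the claim.

Answer: (0, 0), (0, 3), (2, 0), (4, 0)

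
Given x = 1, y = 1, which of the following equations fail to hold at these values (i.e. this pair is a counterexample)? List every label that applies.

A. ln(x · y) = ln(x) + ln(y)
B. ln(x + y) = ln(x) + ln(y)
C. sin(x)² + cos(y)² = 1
B

Evaluating each claim at the given values:
A. LHS = 0, RHS = 0 → holds here (LHS = RHS)
B. LHS = ln(2) ≈ 0.6931, RHS = 0 → fails here (LHS ≠ RHS)
C. LHS = cos(1)² + sin(1)² = 1, RHS = 1 → holds here (LHS = RHS)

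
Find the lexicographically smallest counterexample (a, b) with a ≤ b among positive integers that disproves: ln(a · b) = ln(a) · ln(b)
(a, b) = (1, 2)

At (1, 1): both sides equal 0, so it holds there.

Substituting (1, 2) into the claim:
LHS = ln(1 · 2) = ln(2) ≈ 0.6931
RHS = ln(1) · ln(2) = 0

Since LHS ≠ RHS, this pair disproves the claim, and no lexicographically smaller pair (a ≤ b, positive integers) does.

For instance (4, 8) is also a counterexample (LHS = ln(32) ≈ 3.466, RHS = ln(4)·ln(8) ≈ 2.883), but it's lexicographically larger.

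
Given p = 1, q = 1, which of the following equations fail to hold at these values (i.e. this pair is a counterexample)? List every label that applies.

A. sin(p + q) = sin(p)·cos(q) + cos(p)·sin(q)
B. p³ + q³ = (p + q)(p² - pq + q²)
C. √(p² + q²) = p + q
Evaluating each claim at the given values:
A. LHS = sin(2) ≈ 0.9093, RHS = 2·sin(1)·cos(1) ≈ 0.9093 → holds here (LHS = RHS)
B. LHS = 2, RHS = 2 → holds here (LHS = RHS)
C. LHS = √(2) ≈ 1.414, RHS = 2 → fails here (LHS ≠ RHS)

Answer: C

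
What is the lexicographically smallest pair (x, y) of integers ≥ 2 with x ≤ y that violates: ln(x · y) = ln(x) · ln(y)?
Substituting (2, 2) into the claim:
LHS = ln(2 · 2) = ln(4) ≈ 1.386
RHS = ln(2) · ln(2) = ln(2)² ≈ 0.4805

Since LHS ≠ RHS, this pair disproves the claim, and no lexicographically smaller pair (x ≤ y, integers ≥ 2) does.

For instance (5, 9) is also a counterexample (LHS = ln(45) ≈ 3.807, RHS = ln(5)·ln(9) ≈ 3.536), but it's lexicographically larger.

Answer: (x, y) = (2, 2)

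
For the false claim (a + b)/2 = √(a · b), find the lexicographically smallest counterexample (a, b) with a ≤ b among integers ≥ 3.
Substituting (3, 4) into the claim:
LHS = (3 + 4)/2 = 7/2
RHS = √(3 · 4) = 2·√(3) ≈ 3.464

Since LHS ≠ RHS, this pair disproves the claim, and no lexicographically smaller pair (a ≤ b, integers ≥ 3) does.

For instance (6, 10) is also a counterexample (LHS = 8, RHS = 2·√(15) ≈ 7.746), but it's lexicographically larger.

Answer: (a, b) = (3, 4)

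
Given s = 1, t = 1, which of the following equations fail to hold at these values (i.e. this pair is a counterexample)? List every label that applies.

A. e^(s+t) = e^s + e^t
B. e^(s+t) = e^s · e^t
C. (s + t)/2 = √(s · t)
A

Evaluating each claim at the given values:
A. LHS = e^2 ≈ 7.389, RHS = 2·e ≈ 5.437 → fails here (LHS ≠ RHS)
B. LHS = e^2 ≈ 7.389, RHS = e^2 ≈ 7.389 → holds here (LHS = RHS)
C. LHS = 1, RHS = 1 → holds here (LHS = RHS)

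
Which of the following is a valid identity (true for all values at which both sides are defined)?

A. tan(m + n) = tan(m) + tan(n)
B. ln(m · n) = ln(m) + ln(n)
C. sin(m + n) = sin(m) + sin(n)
B

A: fails at (4, 5) — LHS = tan(9) ≈ -0.4523, RHS = tan(5) + tan(4) ≈ -2.223.
B: holds — e.g. at (4, 6), both sides equal ln(24) ≈ 3.178.
C: fails at (2, 2) — LHS = sin(4) ≈ -0.7568, RHS = 2·sin(2) ≈ 1.819.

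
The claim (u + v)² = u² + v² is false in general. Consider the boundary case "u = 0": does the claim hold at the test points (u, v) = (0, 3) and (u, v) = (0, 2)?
Yes, holds at both test points

At (0, 3): LHS = 9, RHS = 9 → equal
At (0, 2): LHS = 4, RHS = 4 → equal

So the claim does hold at both of these boundary points, even though it is not an identity.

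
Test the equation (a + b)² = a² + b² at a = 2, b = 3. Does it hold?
Substituting a = 2, b = 3:

LHS = (2 + 3)² = 25
RHS = 2² + 3² = 13

LHS ≠ RHS, so the equation does not hold at this point.

Answer: Fails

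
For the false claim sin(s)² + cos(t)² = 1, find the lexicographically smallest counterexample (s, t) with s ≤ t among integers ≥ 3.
(s, t) = (3, 4)

Substituting (3, 4) into the claim:
LHS = sin(3)² + cos(4)² ≈ 0.4472
RHS = 1

Since LHS ≠ RHS, this pair disproves the claim, and no lexicographically smaller pair (s ≤ t, integers ≥ 3) does.

For instance (5, 10) is also a counterexample (LHS = cos(10)² + sin(5)² ≈ 1.624, RHS = 1), but it's lexicographically larger.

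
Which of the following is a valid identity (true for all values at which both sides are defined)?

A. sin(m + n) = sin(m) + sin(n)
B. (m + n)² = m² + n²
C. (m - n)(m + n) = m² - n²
A: fails at (2, 5) — LHS = sin(7) ≈ 0.657, RHS = sin(5) + sin(2) ≈ -0.04963.
B: fails at (4, 5) — LHS = 81, RHS = 41.
C: holds — e.g. at (2, 3), both sides equal -5.

Answer: C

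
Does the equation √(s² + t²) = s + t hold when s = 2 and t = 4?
Fails

Substituting s = 2, t = 4:

LHS = √(2² + 4²) = 2·√(5) ≈ 4.472
RHS = 2 + 4 = 6

LHS ≠ RHS, so the equation does not hold at this point.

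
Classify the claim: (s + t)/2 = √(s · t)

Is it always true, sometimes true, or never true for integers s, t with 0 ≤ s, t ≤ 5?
It holds at (s, t) = (2, 2) (both sides equal 2), but fails at (s, t) = (5, 1) (LHS = 3, RHS = √(5) ≈ 2.236).

Answer: Sometimes true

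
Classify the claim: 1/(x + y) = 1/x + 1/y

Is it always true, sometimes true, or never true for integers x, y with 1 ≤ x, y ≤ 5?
The claim fails for every pair in the range. For instance at (x, y) = (5, 3): LHS = 1/8, RHS = 8/15.

Answer: Never true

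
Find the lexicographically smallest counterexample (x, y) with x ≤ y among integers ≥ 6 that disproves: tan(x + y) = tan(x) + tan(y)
(x, y) = (6, 6)

Substituting (6, 6) into the claim:
LHS = tan(6 + 6) = tan(12) ≈ -0.6359
RHS = tan(6) + tan(6) = 2·tan(6) ≈ -0.582

Since LHS ≠ RHS, this pair disproves the claim, and no lexicographically smaller pair (x ≤ y, integers ≥ 6) does.

For instance (10, 13) is also a counterexample (LHS = tan(23) ≈ 1.588, RHS = tan(13) + tan(10) ≈ 1.111), but it's lexicographically larger.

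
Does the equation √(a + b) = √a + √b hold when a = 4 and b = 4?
Substituting a = 4, b = 4:

LHS = √(4 + 4) = 2·√(2) ≈ 2.828
RHS = √4 + √4 = 4

LHS ≠ RHS, so the equation does not hold at this point.

Answer: Fails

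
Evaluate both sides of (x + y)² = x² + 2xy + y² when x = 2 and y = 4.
LHS = (2 + 4)² = 36
RHS = 2² + 2·2·4 + 4² = 36

LHS = RHS: the two sides agree.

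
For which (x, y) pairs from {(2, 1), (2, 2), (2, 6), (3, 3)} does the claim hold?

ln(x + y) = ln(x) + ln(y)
(2, 2)

Testing each pair:
(2, 1): LHS = ln(3) ≈ 1.099, RHS = ln(2) ≈ 0.6931 → fails
(2, 2): LHS = ln(4) ≈ 1.386, RHS = 2·ln(2) ≈ 1.386 → holds
(2, 6): LHS = ln(8) ≈ 2.079, RHS = ln(2) + ln(6) ≈ 2.485 → fails
(3, 3): LHS = ln(6) ≈ 1.792, RHS = 2·ln(3) ≈ 2.197 → fails

1 of 4 pairs satisfies the claim.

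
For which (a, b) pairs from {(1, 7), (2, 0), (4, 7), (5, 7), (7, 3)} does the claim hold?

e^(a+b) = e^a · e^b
Testing each pair:
(1, 7): LHS = e^8 ≈ 2981, RHS = e^8 ≈ 2981 → holds
(2, 0): LHS = e^2 ≈ 7.389, RHS = e^2 ≈ 7.389 → holds
(4, 7): LHS = e^11 ≈ 59874.1, RHS = e^11 ≈ 59874.1 → holds
(5, 7): LHS = e^12 ≈ 162754.8, RHS = e^12 ≈ 162754.8 → holds
(7, 3): LHS = e^10 ≈ 22026.5, RHS = e^10 ≈ 22026.5 → holds

Every pair satisfies the claim.

Answer: All pairs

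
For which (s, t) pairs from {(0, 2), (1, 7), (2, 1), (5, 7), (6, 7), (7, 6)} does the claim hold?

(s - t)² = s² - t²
Testing each pair:
(0, 2): LHS = 4, RHS = -4 → fails
(1, 7): LHS = 36, RHS = -48 → fails
(2, 1): LHS = 1, RHS = 3 → fails
(5, 7): LHS = 4, RHS = -24 → fails
(6, 7): LHS = 1, RHS = -13 → fails
(7, 6): LHS = 1, RHS = 13 → fails

No pair satisfies the claim.

Answer: None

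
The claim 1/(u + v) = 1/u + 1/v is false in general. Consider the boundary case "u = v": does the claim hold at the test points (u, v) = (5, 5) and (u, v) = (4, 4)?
At (5, 5): LHS = 1/10 ≠ RHS = 2/5
At (4, 4): LHS = 1/8 ≠ RHS = 1/2

Answer: No, fails at both test points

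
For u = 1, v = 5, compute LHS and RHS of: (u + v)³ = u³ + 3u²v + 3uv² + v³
LHS = (1 + 5)³ = 216
RHS = 1³ + 3·1²·5 + 3·1·5² + 5³ = 216

LHS = RHS: the two sides agree.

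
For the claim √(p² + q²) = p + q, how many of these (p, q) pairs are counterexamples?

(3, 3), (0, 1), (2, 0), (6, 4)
Testing each pair:
(3, 3): LHS = 3·√(2) ≈ 4.243, RHS = 6 → counterexample
(0, 1): LHS = 1, RHS = 1 → satisfies claim
(2, 0): LHS = 2, RHS = 2 → satisfies claim
(6, 4): LHS = 2·√(13) ≈ 7.211, RHS = 10 → counterexample

That makes 2 counterexamples.

Answer: 2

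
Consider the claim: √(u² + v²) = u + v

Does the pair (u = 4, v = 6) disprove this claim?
Substituting u = 4, v = 6:
LHS = √(4² + 6²) = 2·√(13) ≈ 7.211
RHS = 4 + 6 = 10

Since LHS ≠ RHS, this pair disproves the claim.

Answer: Yes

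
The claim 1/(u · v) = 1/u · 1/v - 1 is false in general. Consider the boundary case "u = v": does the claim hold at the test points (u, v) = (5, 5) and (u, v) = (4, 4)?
At (5, 5): LHS = 1/25 ≠ RHS = -24/25
At (4, 4): LHS = 1/16 ≠ RHS = -15/16

Answer: No, fails at both test points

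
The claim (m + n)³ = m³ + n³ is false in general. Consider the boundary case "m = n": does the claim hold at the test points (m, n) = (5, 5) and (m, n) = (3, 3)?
No, fails at both test points

At (5, 5): LHS = 1000 ≠ RHS = 250
At (3, 3): LHS = 216 ≠ RHS = 54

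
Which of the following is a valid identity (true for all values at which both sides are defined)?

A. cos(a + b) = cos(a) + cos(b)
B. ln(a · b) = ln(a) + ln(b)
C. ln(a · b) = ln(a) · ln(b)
B

A: fails at (1, 3) — LHS = cos(4) ≈ -0.6536, RHS = cos(3) + cos(1) ≈ -0.4497.
B: holds — e.g. at (2, 4), both sides equal ln(8) ≈ 2.079.
C: fails at (2, 5) — LHS = ln(10) ≈ 2.303, RHS = ln(2)·ln(5) ≈ 1.116.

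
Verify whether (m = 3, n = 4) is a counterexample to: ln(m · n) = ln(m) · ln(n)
Substituting m = 3, n = 4:
LHS = ln(3 · 4) = ln(12) ≈ 2.485
RHS = ln(3) · ln(4) ≈ 1.523

Since LHS ≠ RHS, this pair disproves the claim.

Answer: Yes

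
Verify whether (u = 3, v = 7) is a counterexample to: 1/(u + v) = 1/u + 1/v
Yes

Substituting u = 3, v = 7:
LHS = 1/(3 + 7) = 1/10
RHS = 1/3 + 1/7 = 10/21

Since LHS ≠ RHS, this pair disproves the claim.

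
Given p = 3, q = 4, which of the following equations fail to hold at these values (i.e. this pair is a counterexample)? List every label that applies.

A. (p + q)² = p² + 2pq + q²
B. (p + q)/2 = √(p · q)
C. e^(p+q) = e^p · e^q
B

Evaluating each claim at the given values:
A. LHS = 49, RHS = 49 → holds here (LHS = RHS)
B. LHS = 7/2, RHS = 2·√(3) ≈ 3.464 → fails here (LHS ≠ RHS)
C. LHS = e^7 ≈ 1097, RHS = e^7 ≈ 1097 → holds here (LHS = RHS)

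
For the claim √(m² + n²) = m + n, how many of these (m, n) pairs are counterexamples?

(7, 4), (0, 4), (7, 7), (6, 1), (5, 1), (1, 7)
Testing each pair:
(7, 4): LHS = √(65) ≈ 8.062, RHS = 11 → counterexample
(0, 4): LHS = 4, RHS = 4 → satisfies claim
(7, 7): LHS = 7·√(2) ≈ 9.899, RHS = 14 → counterexample
(6, 1): LHS = √(37) ≈ 6.083, RHS = 7 → counterexample
(5, 1): LHS = √(26) ≈ 5.099, RHS = 6 → counterexample
(1, 7): LHS = 5·√(2) ≈ 7.071, RHS = 8 → counterexample

That makes 5 counterexamples.

Answer: 5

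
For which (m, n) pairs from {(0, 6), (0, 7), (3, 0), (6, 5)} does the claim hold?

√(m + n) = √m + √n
Testing each pair:
(0, 6): LHS = √(6) ≈ 2.449, RHS = √(6) ≈ 2.449 → holds
(0, 7): LHS = √(7) ≈ 2.646, RHS = √(7) ≈ 2.646 → holds
(3, 0): LHS = √(3) ≈ 1.732, RHS = √(3) ≈ 1.732 → holds
(6, 5): LHS = √(11) ≈ 3.317, RHS = √(5) + √(6) ≈ 4.686 → fails

3 of 4 pairs satisfy the claim.

Answer: (0, 6), (0, 7), (3, 0)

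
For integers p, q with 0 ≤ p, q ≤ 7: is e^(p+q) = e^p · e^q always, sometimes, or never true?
The identity holds for every pair in the range. For instance at (p, q) = (0, 4): both sides equal e^4 ≈ 54.6.

Answer: Always true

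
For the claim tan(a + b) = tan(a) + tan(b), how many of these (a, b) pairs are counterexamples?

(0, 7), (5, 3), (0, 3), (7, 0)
1

Testing each pair:
(0, 7): LHS = tan(7) ≈ 0.8714, RHS = tan(7) ≈ 0.8714 → satisfies claim
(5, 3): LHS = tan(8) ≈ -6.8, RHS = tan(5) + tan(3) ≈ -3.523 → counterexample
(0, 3): LHS = tan(3) ≈ -0.1425, RHS = tan(3) ≈ -0.1425 → satisfies claim
(7, 0): LHS = tan(7) ≈ 0.8714, RHS = tan(7) ≈ 0.8714 → satisfies claim

That makes 1 counterexample.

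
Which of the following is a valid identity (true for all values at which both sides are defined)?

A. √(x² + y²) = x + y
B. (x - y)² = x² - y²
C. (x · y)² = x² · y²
C

A: fails at (1, 3) — LHS = √(10) ≈ 3.162, RHS = 4.
B: fails at (1, 3) — LHS = 4, RHS = -8.
C: holds — e.g. at (1, 3), both sides equal 9.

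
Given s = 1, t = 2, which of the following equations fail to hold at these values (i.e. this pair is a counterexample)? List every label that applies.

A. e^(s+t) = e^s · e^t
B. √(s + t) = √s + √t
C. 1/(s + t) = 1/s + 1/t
B, C

Evaluating each claim at the given values:
A. LHS = e^3 ≈ 20.09, RHS = e^3 ≈ 20.09 → holds here (LHS = RHS)
B. LHS = √(3) ≈ 1.732, RHS = 1 + √(2) ≈ 2.414 → fails here (LHS ≠ RHS)
C. LHS = 1/3, RHS = 3/2 → fails here (LHS ≠ RHS)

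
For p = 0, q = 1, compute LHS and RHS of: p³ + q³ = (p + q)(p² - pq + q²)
LHS = 0³ + 1³ = 1
RHS = (0 + 1)(0² - 0·1 + 1²) = 1

LHS = RHS: the two sides agree.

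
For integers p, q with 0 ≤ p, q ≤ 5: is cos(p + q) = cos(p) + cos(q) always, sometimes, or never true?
Never true

The claim fails for every pair in the range. For instance at (p, q) = (0, 0): LHS = 1, RHS = 2.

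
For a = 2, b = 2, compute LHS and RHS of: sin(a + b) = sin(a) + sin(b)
LHS = sin(2 + 2) = sin(4) ≈ -0.7568
RHS = sin(2) + sin(2) = 2·sin(2) ≈ 1.819

LHS ≠ RHS (they differ by about 2.575), so the equation does not hold here.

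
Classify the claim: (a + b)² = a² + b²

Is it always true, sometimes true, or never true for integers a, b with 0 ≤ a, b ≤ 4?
It holds at (a, b) = (0, 2) (both sides equal 4), but fails at (a, b) = (1, 1) (LHS = 4, RHS = 2).

Answer: Sometimes true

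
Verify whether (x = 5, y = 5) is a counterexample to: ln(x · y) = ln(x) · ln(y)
Substituting x = 5, y = 5:
LHS = ln(5 · 5) = ln(25) ≈ 3.219
RHS = ln(5) · ln(5) = ln(5)² ≈ 2.59

Since LHS ≠ RHS, this pair disproves the claim.

Answer: Yes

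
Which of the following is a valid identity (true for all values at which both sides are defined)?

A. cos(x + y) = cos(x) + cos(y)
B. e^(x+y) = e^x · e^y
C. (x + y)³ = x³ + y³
A: fails at (6, 7) — LHS = cos(13) ≈ 0.9074, RHS = cos(7) + cos(6) ≈ 1.714.
B: holds — e.g. at (3, 4), both sides equal e^7 ≈ 1097.
C: fails at (5, 8) — LHS = 2197, RHS = 637.

Answer: B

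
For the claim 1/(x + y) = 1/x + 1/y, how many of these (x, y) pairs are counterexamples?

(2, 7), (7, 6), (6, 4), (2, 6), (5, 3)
5

Testing each pair:
(2, 7): LHS = 1/9, RHS = 9/14 → counterexample
(7, 6): LHS = 1/13, RHS = 13/42 → counterexample
(6, 4): LHS = 1/10, RHS = 5/12 → counterexample
(2, 6): LHS = 1/8, RHS = 2/3 → counterexample
(5, 3): LHS = 1/8, RHS = 8/15 → counterexample

That makes 5 counterexamples.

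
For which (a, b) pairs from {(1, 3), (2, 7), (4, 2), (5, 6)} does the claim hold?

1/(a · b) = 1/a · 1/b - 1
None

Testing each pair:
(1, 3): LHS = 1/3, RHS = -2/3 → fails
(2, 7): LHS = 1/14, RHS = -13/14 → fails
(4, 2): LHS = 1/8, RHS = -7/8 → fails
(5, 6): LHS = 1/30, RHS = -29/30 → fails

No pair satisfies the claim.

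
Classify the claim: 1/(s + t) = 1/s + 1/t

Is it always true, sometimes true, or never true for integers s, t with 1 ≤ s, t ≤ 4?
Never true

The claim fails for every pair in the range. For instance at (s, t) = (2, 4): LHS = 1/6, RHS = 3/4.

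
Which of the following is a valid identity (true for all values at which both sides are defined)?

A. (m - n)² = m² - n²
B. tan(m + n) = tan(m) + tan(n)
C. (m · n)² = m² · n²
C

A: fails at (2, 7) — LHS = 25, RHS = -45.
B: fails at (2, 5) — LHS = tan(7) ≈ 0.8714, RHS = tan(5) + tan(2) ≈ -5.566.
C: holds — e.g. at (1, 1), both sides equal 1.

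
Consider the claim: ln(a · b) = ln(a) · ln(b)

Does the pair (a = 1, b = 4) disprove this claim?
Yes

Substituting a = 1, b = 4:
LHS = ln(1 · 4) = ln(4) ≈ 1.386
RHS = ln(1) · ln(4) = 0

Since LHS ≠ RHS, this pair disproves the claim.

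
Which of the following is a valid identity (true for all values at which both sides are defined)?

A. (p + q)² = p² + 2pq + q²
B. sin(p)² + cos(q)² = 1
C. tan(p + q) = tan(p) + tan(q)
A: holds — e.g. at (0, 1), both sides equal 1.
B: fails at (2, 5) — LHS = cos(5)² + sin(2)² ≈ 0.9073, RHS = 1.
C: fails at (2, 5) — LHS = tan(7) ≈ 0.8714, RHS = tan(5) + tan(2) ≈ -5.566.

Answer: A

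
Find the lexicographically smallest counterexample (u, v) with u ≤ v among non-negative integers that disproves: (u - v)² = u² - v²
(u, v) = (0, 1)

At (0, 0): both sides equal 0, so it holds there.

Substituting (0, 1) into the claim:
LHS = (0 - 1)² = 1
RHS = 0² - 1² = -1

Since LHS ≠ RHS, this pair disproves the claim, and no lexicographically smaller pair (u ≤ v, non-negative integers) does.

For instance (5, 7) is also a counterexample (LHS = 4, RHS = -24), but it's lexicographically larger.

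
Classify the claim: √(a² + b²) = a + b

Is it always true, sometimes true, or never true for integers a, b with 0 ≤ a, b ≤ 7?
Sometimes true

It holds at (a, b) = (3, 0) (both sides equal 3), but fails at (a, b) = (5, 4) (LHS = √(41) ≈ 6.403, RHS = 9).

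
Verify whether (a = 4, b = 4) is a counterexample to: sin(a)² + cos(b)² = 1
Substituting a = 4, b = 4:
LHS = sin(4)² + cos(4)² = 1
RHS = 1

The sides agree, so this pair does not disprove the claim.

Answer: No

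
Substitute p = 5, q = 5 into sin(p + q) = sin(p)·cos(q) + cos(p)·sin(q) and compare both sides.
LHS = sin(5 + 5) = sin(10) ≈ -0.544
RHS = sin(5)·cos(5) + cos(5)·sin(5) = 2·sin(5)·cos(5) ≈ -0.544

LHS = RHS: the two sides agree.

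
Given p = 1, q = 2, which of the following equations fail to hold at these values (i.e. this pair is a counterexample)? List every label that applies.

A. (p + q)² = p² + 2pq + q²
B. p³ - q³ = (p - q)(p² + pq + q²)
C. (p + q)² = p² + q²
C

Evaluating each claim at the given values:
A. LHS = 9, RHS = 9 → holds here (LHS = RHS)
B. LHS = -7, RHS = -7 → holds here (LHS = RHS)
C. LHS = 9, RHS = 5 → fails here (LHS ≠ RHS)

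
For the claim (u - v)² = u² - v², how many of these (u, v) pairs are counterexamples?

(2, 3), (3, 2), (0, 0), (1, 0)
2

Testing each pair:
(2, 3): LHS = 1, RHS = -5 → counterexample
(3, 2): LHS = 1, RHS = 5 → counterexample
(0, 0): LHS = 0, RHS = 0 → satisfies claim
(1, 0): LHS = 1, RHS = 1 → satisfies claim

That makes 2 counterexamples.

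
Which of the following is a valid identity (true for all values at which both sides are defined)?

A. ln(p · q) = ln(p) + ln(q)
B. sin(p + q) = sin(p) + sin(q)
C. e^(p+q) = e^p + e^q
A

A: holds — e.g. at (5, 5), both sides equal ln(25) ≈ 3.219.
B: fails at (1, 5) — LHS = sin(6) ≈ -0.2794, RHS = sin(5) + sin(1) ≈ -0.1175.
C: fails at (1, 2) — LHS = e^3 ≈ 20.09, RHS = e + e^2 ≈ 10.11.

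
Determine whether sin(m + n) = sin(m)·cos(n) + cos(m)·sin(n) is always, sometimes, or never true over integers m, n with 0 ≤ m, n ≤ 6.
Always true

The identity holds for every pair in the range. For instance at (m, n) = (6, 3): both sides equal sin(9) ≈ 0.4121.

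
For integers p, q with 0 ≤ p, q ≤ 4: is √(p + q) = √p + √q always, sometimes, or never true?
It holds at (p, q) = (1, 0) (both sides equal 1), but fails at (p, q) = (2, 1) (LHS = √(3) ≈ 1.732, RHS = 1 + √(2) ≈ 2.414).

Answer: Sometimes true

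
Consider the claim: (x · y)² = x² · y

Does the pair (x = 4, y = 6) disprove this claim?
Yes

Substituting x = 4, y = 6:
LHS = (4 · 6)² = 576
RHS = 4² · 6 = 96

Since LHS ≠ RHS, this pair disproves the claim.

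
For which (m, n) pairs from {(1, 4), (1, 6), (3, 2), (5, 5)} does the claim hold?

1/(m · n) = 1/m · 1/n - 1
Testing each pair:
(1, 4): LHS = 1/4, RHS = -3/4 → fails
(1, 6): LHS = 1/6, RHS = -5/6 → fails
(3, 2): LHS = 1/6, RHS = -5/6 → fails
(5, 5): LHS = 1/25, RHS = -24/25 → fails

No pair satisfies the claim.

Answer: None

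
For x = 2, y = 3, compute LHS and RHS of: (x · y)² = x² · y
LHS = (2 · 3)² = 36
RHS = 2² · 3 = 12

LHS ≠ RHS, so the equation does not hold here.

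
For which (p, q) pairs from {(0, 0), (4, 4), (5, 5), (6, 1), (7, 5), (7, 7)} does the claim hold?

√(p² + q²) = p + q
Testing each pair:
(0, 0): LHS = 0, RHS = 0 → holds
(4, 4): LHS = 4·√(2) ≈ 5.657, RHS = 8 → fails
(5, 5): LHS = 5·√(2) ≈ 7.071, RHS = 10 → fails
(6, 1): LHS = √(37) ≈ 6.083, RHS = 7 → fails
(7, 5): LHS = √(74) ≈ 8.602, RHS = 12 → fails
(7, 7): LHS = 7·√(2) ≈ 9.899, RHS = 14 → fails

1 of 6 pairs satisfies the claim.

Answer: (0, 0)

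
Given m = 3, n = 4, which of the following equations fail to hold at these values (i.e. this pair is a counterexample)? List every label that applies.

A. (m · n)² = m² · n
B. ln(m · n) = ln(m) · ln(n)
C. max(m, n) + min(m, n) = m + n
Evaluating each claim at the given values:
A. LHS = 144, RHS = 36 → fails here (LHS ≠ RHS)
B. LHS = ln(12) ≈ 2.485, RHS = ln(3)·ln(4) ≈ 1.523 → fails here (LHS ≠ RHS)
C. LHS = 7, RHS = 7 → holds here (LHS = RHS)

Answer: A, B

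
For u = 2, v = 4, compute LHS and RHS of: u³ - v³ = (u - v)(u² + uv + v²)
LHS = 2³ - 4³ = -56
RHS = (2 - 4)(2² + 2·4 + 4²) = -56

LHS = RHS: the two sides agree.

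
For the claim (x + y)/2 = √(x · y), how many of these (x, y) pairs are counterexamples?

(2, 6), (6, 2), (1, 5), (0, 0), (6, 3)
4

Testing each pair:
(2, 6): LHS = 4, RHS = 2·√(3) ≈ 3.464 → counterexample
(6, 2): LHS = 4, RHS = 2·√(3) ≈ 3.464 → counterexample
(1, 5): LHS = 3, RHS = √(5) ≈ 2.236 → counterexample
(0, 0): LHS = 0, RHS = 0 → satisfies claim
(6, 3): LHS = 9/2, RHS = 3·√(2) ≈ 4.243 → counterexample

That makes 4 counterexamples.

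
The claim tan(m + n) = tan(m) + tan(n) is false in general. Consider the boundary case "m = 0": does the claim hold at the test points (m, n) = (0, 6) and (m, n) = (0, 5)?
At (0, 6): LHS = tan(6) ≈ -0.291, RHS = tan(6) ≈ -0.291 → equal
At (0, 5): LHS = tan(5) ≈ -3.381, RHS = tan(5) ≈ -3.381 → equal

So the claim does hold at both of these boundary points, even though it is not an identity.

Answer: Yes, holds at both test points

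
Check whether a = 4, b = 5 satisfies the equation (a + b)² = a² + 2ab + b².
Substituting a = 4, b = 5:

LHS = (4 + 5)² = 81
RHS = 4² + 2·4·5 + 5² = 81

LHS = RHS, so the equation holds at this point.

Answer: Holds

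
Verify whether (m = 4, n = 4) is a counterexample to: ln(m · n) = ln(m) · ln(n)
Yes

Substituting m = 4, n = 4:
LHS = ln(4 · 4) = ln(16) ≈ 2.773
RHS = ln(4) · ln(4) = ln(4)² ≈ 1.922

Since LHS ≠ RHS, this pair disproves the claim.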